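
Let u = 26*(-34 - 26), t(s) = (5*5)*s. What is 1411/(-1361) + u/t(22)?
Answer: -289921/74855 ≈ -3.8731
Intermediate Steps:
t(s) = 25*s
u = -1560 (u = 26*(-60) = -1560)
1411/(-1361) + u/t(22) = 1411/(-1361) - 1560/(25*22) = 1411*(-1/1361) - 1560/550 = -1411/1361 - 1560*1/550 = -1411/1361 - 156/55 = -289921/74855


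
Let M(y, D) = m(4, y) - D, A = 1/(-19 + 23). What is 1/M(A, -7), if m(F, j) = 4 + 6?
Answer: 1/17 ≈ 0.058824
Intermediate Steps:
m(F, j) = 10
A = ¼ (A = 1/4 = ¼ ≈ 0.25000)
M(y, D) = 10 - D
1/M(A, -7) = 1/(10 - 1*(-7)) = 1/(10 + 7) = 1/17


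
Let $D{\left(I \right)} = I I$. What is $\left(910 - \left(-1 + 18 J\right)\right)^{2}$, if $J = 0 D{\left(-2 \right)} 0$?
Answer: $829921$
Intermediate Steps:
$D{\left(I \right)} = I^{2}$
$J = 0$ ($J = 0 \left(-2\right)^{2} \cdot 0 = 0 \cdot 4 \cdot 0 = 0 \cdot 0 = 0$)
$\left(910 - \left(-1 + 18 J\right)\right)^{2} = \left(910 + \left(\left(-18\right) 0 + 1\right)\right)^{2} = \left(910 + \left(0 + 1\right)\right)^{2} = \left(910 + 1\right)^{2} = 911^{2} = 829921$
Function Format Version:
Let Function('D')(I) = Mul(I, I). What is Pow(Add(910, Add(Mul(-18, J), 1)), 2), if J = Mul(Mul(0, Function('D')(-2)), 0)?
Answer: 829921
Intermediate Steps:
Function('D')(I) = Pow(I, 2)
J = 0 (J = Mul(Mul(0, Pow(-2, 2)), 0) = Mul(Mul(0, 4), 0) = Mul(0, 0) = 0)
Pow(Add(910, Add(Mul(-18, J), 1)), 2) = Pow(Add(910, Add(Mul(-18, 0), 1)), 2) = Pow(Add(910, Add(0, 1)), 2) = Pow(Add(910, 1), 2) = Pow(911, 2) = 829921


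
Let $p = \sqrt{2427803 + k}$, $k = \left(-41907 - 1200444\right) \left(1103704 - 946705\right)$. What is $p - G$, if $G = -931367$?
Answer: $931367 + i \sqrt{195045436846} \approx 9.3137 \cdot 10^{5} + 4.4164 \cdot 10^{5} i$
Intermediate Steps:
$k = -195047864649$ ($k = \left(-1242351\right) 156999 = -195047864649$)
$p = i \sqrt{195045436846}$ ($p = \sqrt{2427803 - 195047864649} = \sqrt{-195045436846} = i \sqrt{195045436846} \approx 4.4164 \cdot 10^{5} i$)
$p - G = i \sqrt{195045436846} - -931367 = i \sqrt{195045436846} + 931367 = 931367 + i \sqrt{195045436846}$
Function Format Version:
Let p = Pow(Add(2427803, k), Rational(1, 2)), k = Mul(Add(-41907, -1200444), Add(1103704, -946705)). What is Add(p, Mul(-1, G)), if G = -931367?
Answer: Add(931367, Mul(I, Pow(195045436846, Rational(1, 2)))) ≈ Add(9.3137e+5, Mul(4.4164e+5, I))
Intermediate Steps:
k = -195047864649 (k = Mul(-1242351, 156999) = -195047864649)
p = Mul(I, Pow(195045436846, Rational(1, 2))) (p = Pow(Add(2427803, -195047864649), Rational(1, 2)) = Pow(-195045436846, Rational(1, 2)) = Mul(I, Pow(195045436846, Rational(1, 2))) ≈ Mul(4.4164e+5, I))
Add(p, Mul(-1, G)) = Add(Mul(I, Pow(195045436846, Rational(1, 2))), Mul(-1, -931367)) = Add(Mul(I, Pow(195045436846, Rational(1, 2))), 931367) = Add(931367, Mul(I, Pow(195045436846, Rational(1, 2))))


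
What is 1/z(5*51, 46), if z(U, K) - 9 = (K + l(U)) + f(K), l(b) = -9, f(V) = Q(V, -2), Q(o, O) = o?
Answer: 1/92 ≈ 0.010870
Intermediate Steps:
f(V) = V
z(U, K) = 2*K (z(U, K) = 9 + ((K - 9) + K) = 9 + ((-9 + K) + K) = 9 + (-9 + 2*K) = 2*K)
1/z(5*51, 46) = 1/(2*46) = 1/92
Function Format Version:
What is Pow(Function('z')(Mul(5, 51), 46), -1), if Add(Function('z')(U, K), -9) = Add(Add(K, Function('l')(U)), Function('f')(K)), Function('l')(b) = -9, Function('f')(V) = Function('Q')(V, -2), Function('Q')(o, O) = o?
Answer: Rational(1, 92) ≈ 0.010870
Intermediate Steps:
Function('f')(V) = V
Function('z')(U, K) = Mul(2, K) (Function('z')(U, K) = Add(9, Add(Add(K, -9), K)) = Add(9, Add(Add(-9, K), K)) = Add(9, Add(-9, Mul(2, K))) = Mul(2, K))
Pow(Function('z')(Mul(5, 51), 46), -1) = Pow(Mul(2, 46), -1) = Pow(92, -1) = Rational(1, 92)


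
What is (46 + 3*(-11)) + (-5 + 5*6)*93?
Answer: 2338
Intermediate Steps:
(46 + 3*(-11)) + (-5 + 5*6)*93 = (46 - 33) + (-5 + 30)*93 = 13 + 25*93 = 13 + 2325 = 2338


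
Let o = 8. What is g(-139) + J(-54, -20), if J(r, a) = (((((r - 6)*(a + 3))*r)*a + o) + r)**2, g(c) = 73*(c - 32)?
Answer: 1213421202433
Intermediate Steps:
g(c) = -2336 + 73*c (g(c) = 73*(-32 + c) = -2336 + 73*c)
J(r, a) = (8 + r + a*r*(-6 + r)*(3 + a))**2 (J(r, a) = (((((r - 6)*(a + 3))*r)*a + 8) + r)**2 = (((((-6 + r)*(3 + a))*r)*a + 8) + r)**2 = (((r*(-6 + r)*(3 + a))*a + 8) + r)**2 = ((a*r*(-6 + r)*(3 + a) + 8) + r)**2 = ((8 + a*r*(-6 + r)*(3 + a)) + r)**2 = (8 + r + a*r*(-6 + r)*(3 + a))**2)
g(-139) + J(-54, -20) = (-2336 + 73*(-139)) + (8 - 54 + (-20)**2*(-54)**2 - 18*(-20)*(-54) - 6*(-54)*(-20)**2 + 3*(-20)*(-54)**2)**2 = (-2336 - 10147) + (8 - 54 + 400*2916 - 19440 - 6*(-54)*400 + 3*(-20)*2916)**2 = -12483 + (8 - 54 + 1166400 - 19440 + 129600 - 174960)**2 = -12483 + 1101554**2 = -12483 + 1213421214916 = 1213421202433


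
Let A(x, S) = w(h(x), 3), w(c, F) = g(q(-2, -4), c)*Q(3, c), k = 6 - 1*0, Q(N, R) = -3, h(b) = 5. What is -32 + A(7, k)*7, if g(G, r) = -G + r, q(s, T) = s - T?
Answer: -95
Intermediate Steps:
g(G, r) = r - G
k = 6 (k = 6 + 0 = 6)
w(c, F) = 6 - 3*c (w(c, F) = (c - (-2 - 1*(-4)))*(-3) = (c - (-2 + 4))*(-3) = (c - 1*2)*(-3) = (c - 2)*(-3) = (-2 + c)*(-3) = 6 - 3*c)
A(x, S) = -9 (A(x, S) = 6 - 3*5 = 6 - 15 = -9)
-32 + A(7, k)*7 = -32 - 9*7 = -32 - 63 = -95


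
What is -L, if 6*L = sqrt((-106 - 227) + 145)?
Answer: -I*sqrt(47)/3 ≈ -2.2852*I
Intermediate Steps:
L = I*sqrt(47)/3 (L = sqrt((-106 - 227) + 145)/6 = sqrt(-333 + 145)/6 = sqrt(-188)/6 = (2*I*sqrt(47))/6 = I*sqrt(47)/3 ≈ 2.2852*I)
-L = -I*sqrt(47)/3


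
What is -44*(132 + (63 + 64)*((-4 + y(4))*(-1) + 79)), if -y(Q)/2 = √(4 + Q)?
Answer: -469612 - 22352*√2 ≈ -5.0122e+5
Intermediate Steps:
y(Q) = -2*√(4 + Q)
-44*(132 + (63 + 64)*((-4 + y(4))*(-1) + 79)) = -44*(132 + (63 + 64)*((-4 - 2*√(4 + 4))*(-1) + 79)) = -44*(132 + 127*((-4 - 4*√2)*(-1) + 79)) = -44*(132 + 127*((4 + 4*√2) + 79)) = -44*(132 + 127*(83 + 4*√2)) = -44*(132 + (10541 + 508*√2)) = -44*(10673 + 508*√2) = -469612 - 22352*√2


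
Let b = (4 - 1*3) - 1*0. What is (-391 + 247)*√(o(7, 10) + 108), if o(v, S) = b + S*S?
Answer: -144*√209 ≈ -2081.8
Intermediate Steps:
b = 1 (b = (4 - 3) + 0 = 1 + 0 = 1)
o(v, S) = 1 + S² (o(v, S) = 1 + S*S = 1 + S²)
(-391 + 247)*√(o(7, 10) + 108) = (-391 + 247)*√((1 + 10²) + 108) = -144*√((1 + 100) + 108) = -144*√(101 + 108) = -144*√209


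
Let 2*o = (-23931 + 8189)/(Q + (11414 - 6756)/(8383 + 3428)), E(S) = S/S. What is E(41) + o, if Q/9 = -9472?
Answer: 1099823851/1006859470 ≈ 1.0923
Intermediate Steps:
Q = -85248 (Q = 9*(-9472) = -85248)
E(S) = 1
o = 92964381/1006859470 (o = ((-23931 + 8189)/(-85248 + (11414 - 6756)/(8383 + 3428)))/2 = (-15742/(-85248 + 4658/11811))/2 = (-15742/(-1006859470/11811))/2 = (-15742*(-11811/1006859470))/2 = (½)*(92964381/503429735) = 92964381/1006859470 ≈ 0.092331)
E(41) + o = 1 + 92964381/1006859470 = 1099823851/1006859470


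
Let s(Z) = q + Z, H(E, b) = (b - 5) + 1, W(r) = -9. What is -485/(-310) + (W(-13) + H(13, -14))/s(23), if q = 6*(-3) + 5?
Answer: -176/155 ≈ -1.1355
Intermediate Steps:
q = -13 (q = -18 + 5 = -13)
H(E, b) = -4 + b (H(E, b) = (-5 + b) + 1 = -4 + b)
s(Z) = -13 + Z
-485/(-310) + (W(-13) + H(13, -14))/s(23) = -485/(-310) + (-9 + (-4 - 14))/(-13 + 23) = -485*(-1/310) + (-9 - 18)/10 = 97/62 - 27*⅒ = 97/62 - 27/10 = -176/155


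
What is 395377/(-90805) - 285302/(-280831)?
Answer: -85127270177/25500858955 ≈ -3.3382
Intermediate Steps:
395377/(-90805) - 285302/(-280831) = 395377*(-1/90805) - 285302*(-1/280831) = -395377/90805 + 285302/280831 = -85127270177/25500858955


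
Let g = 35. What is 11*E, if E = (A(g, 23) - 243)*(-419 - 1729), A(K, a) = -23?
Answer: 6285048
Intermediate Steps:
E = 571368 (E = (-23 - 243)*(-419 - 1729) = -266*(-2148) = 571368)
11*E = 11*571368 = 6285048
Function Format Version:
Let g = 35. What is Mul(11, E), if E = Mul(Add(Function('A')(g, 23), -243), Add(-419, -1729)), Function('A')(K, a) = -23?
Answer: 6285048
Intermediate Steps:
E = 571368 (E = Mul(Add(-23, -243), Add(-419, -1729)) = Mul(-266, -2148) = 571368)
Mul(11, E) = Mul(11, 571368) = 6285048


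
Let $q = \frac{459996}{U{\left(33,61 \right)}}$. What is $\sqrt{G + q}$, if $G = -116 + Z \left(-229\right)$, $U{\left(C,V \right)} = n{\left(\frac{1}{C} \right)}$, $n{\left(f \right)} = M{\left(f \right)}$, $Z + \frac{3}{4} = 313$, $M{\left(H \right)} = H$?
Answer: $\frac{\sqrt{60432987}}{2} \approx 3886.9$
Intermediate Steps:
$Z = \frac{1249}{4}$ ($Z = - \frac{3}{4} + 313 = \frac{1249}{4} \approx 312.25$)
$n{\left(f \right)} = f$
$U{\left(C,V \right)} = \frac{1}{C}$
$q = 15179868$ ($q = \frac{459996}{\frac{1}{33}} = 459996 \frac{1}{\frac{1}{33}} = 459996 \cdot 33 = 15179868$)
$G = - \frac{286485}{4}$ ($G = -116 + \frac{1249}{4} \left(-229\right) = -116 - \frac{286021}{4} = - \frac{286485}{4} \approx -71621.0$)
$\sqrt{G + q} = \sqrt{- \frac{286485}{4} + 15179868} = \sqrt{\frac{60432987}{4}} = \frac{\sqrt{60432987}}{2}$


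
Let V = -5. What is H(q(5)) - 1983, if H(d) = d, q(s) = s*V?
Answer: -2008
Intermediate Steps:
q(s) = -5*s (q(s) = s*(-5) = -5*s)
H(q(5)) - 1983 = -5*5 - 1983 = -25 - 1983 = -2008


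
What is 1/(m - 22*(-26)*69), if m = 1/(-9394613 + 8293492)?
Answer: 1101121/43459043627 ≈ 2.5337e-5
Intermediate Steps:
m = -1/1101121 (m = 1/(-1101121) = -1/1101121 ≈ -9.0817e-7)
1/(m - 22*(-26)*69) = 1/(-1/1101121 - 22*(-26)*69) = 1/(-1/1101121 + 572*69) = 1/(-1/1101121 + 39468) = 1/(43459043627/1101121) = 1101121/43459043627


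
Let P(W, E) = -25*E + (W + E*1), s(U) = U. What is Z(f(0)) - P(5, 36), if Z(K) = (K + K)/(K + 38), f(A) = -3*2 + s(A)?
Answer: 6869/8 ≈ 858.63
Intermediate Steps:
f(A) = -6 + A (f(A) = -3*2 + A = -6 + A)
P(W, E) = W - 24*E (P(W, E) = -25*E + (W + E) = -25*E + (E + W) = W - 24*E)
Z(K) = 2*K/(38 + K) (Z(K) = (2*K)/(38 + K) = 2*K/(38 + K))
Z(f(0)) - P(5, 36) = 2*(-6 + 0)/(38 + (-6 + 0)) - (5 - 24*36) = 2*(-6)/(38 - 6) - (5 - 864) = 2*(-6)/32 - 1*(-859) = 2*(-6)*(1/32) + 859 = -3/8 + 859 = 6869/8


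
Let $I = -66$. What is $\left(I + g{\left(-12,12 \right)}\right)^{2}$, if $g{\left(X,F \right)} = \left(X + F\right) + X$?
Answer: $6084$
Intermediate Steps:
$g{\left(X,F \right)} = F + 2 X$ ($g{\left(X,F \right)} = \left(F + X\right) + X = F + 2 X$)
$\left(I + g{\left(-12,12 \right)}\right)^{2} = \left(-66 + \left(12 + 2 \left(-12\right)\right)\right)^{2} = \left(-66 + \left(12 - 24\right)\right)^{2} = \left(-66 - 12\right)^{2} = \left(-78\right)^{2} = 6084$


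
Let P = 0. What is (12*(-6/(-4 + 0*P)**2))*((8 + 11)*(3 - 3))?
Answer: 0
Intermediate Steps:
(12*(-6/(-4 + 0*P)**2))*((8 + 11)*(3 - 3)) = (12*(-6/(-4 + 0*0)**2))*((8 + 11)*(3 - 3)) = (12*(-6/(-4 + 0)**2))*(19*0) = (12*(-6/((-4)**2)))*0 = (12*(-6/16))*0 = (12*(-6*1/16))*0 = (12*(-3/8))*0 = -9/2*0 = 0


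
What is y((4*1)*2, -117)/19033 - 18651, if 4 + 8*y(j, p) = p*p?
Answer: -405694597/21752 ≈ -18651.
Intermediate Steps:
y(j, p) = -½ + p²/8 (y(j, p) = -½ + (p*p)/8 = -½ + p²/8)
y((4*1)*2, -117)/19033 - 18651 = (-½ + (⅛)*(-117)²)/19033 - 18651 = (-½ + (⅛)*13689)*(1/19033) - 18651 = (-½ + 13689/8)*(1/19033) - 18651 = (13685/8)*(1/19033) - 18651 = 1955/21752 - 18651 = -405694597/21752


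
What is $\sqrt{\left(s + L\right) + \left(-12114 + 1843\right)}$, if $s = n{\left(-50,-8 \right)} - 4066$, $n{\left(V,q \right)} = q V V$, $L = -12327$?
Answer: $2 i \sqrt{11666} \approx 216.02 i$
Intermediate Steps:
$n{\left(V,q \right)} = q V^{2}$ ($n{\left(V,q \right)} = V q V = q V^{2}$)
$s = -24066$ ($s = - 8 \left(-50\right)^{2} - 4066 = \left(-8\right) 2500 - 4066 = -20000 - 4066 = -24066$)
$\sqrt{\left(s + L\right) + \left(-12114 + 1843\right)} = \sqrt{\left(-24066 - 12327\right) + \left(-12114 + 1843\right)} = \sqrt{-36393 - 10271} = \sqrt{-46664} = 2 i \sqrt{11666}$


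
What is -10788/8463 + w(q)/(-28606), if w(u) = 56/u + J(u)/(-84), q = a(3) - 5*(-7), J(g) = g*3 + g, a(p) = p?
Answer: -94570565/74189661 ≈ -1.2747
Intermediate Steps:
J(g) = 4*g (J(g) = 3*g + g = 4*g)
q = 38 (q = 3 - 5*(-7) = 3 + 35 = 38)
w(u) = 56/u - u/21 (w(u) = 56/u + (4*u)/(-84) = 56/u + (4*u)*(-1/84) = 56/u - u/21)
-10788/8463 + w(q)/(-28606) = -10788/8463 + (56/38 - 1/21*38)/(-28606) = -10788*1/8463 + (56*(1/38) - 38/21)*(-1/28606) = -116/91 + (28/19 - 38/21)*(-1/28606) = -116/91 - 134/399*(-1/28606) = -116/91 + 67/5706897 = -94570565/74189661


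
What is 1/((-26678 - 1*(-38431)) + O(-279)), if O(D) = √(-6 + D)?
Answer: 11753/138133294 - I*√285/138133294 ≈ 8.5084e-5 - 1.2221e-7*I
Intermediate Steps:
1/((-26678 - 1*(-38431)) + O(-279)) = 1/((-26678 - 1*(-38431)) + √(-6 - 279)) = 1/((-26678 + 38431) + √(-285)) = 1/(11753 + I*√285)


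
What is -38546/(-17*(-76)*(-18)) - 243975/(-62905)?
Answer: 809861873/146291868 ≈ 5.5359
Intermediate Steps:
-38546/(-17*(-76)*(-18)) - 243975/(-62905) = -38546/(1292*(-18)) - 243975*(-1/62905) = -38546/(-23256) + 48795/12581 = -38546*(-1/23256) + 48795/12581 = 19273/11628 + 48795/12581 = 809861873/146291868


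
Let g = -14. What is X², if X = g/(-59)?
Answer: 196/3481 ≈ 0.056306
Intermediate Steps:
X = 14/59 (X = -14/(-59) = -14*(-1/59) = 14/59 ≈ 0.23729)
X² = (14/59)² = 196/3481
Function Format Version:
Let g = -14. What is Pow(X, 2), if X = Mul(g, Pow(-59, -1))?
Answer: Rational(196, 3481) ≈ 0.056306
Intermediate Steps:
X = Rational(14, 59) (X = Mul(-14, Pow(-59, -1)) = Mul(-14, Rational(-1, 59)) = Rational(14, 59) ≈ 0.23729)
Pow(X, 2) = Pow(Rational(14, 59), 2) = Rational(196, 3481)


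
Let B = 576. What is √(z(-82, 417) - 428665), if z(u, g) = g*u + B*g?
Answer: I*√222667 ≈ 471.88*I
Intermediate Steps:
z(u, g) = 576*g + g*u (z(u, g) = g*u + 576*g = 576*g + g*u)
√(z(-82, 417) - 428665) = √(417*(576 - 82) - 428665) = √(417*494 - 428665) = √(205998 - 428665) = √(-222667) = I*√222667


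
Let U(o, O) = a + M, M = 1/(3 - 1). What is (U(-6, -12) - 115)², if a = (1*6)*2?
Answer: 42025/4 ≈ 10506.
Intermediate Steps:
M = ½ (M = 1/2 = ½ ≈ 0.50000)
a = 12 (a = 6*2 = 12)
U(o, O) = 25/2 (U(o, O) = 12 + ½ = 25/2)
(U(-6, -12) - 115)² = (25/2 - 115)² = (-205/2)² = 42025/4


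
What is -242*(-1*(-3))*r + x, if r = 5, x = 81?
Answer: -3549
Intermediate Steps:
-242*(-1*(-3))*r + x = -242*(-1*(-3))*5 + 81 = -726*5 + 81 = -242*15 + 81 = -3630 + 81 = -3549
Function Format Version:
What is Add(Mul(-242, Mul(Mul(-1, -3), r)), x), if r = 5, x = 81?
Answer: -3549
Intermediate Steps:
Add(Mul(-242, Mul(Mul(-1, -3), r)), x) = Add(Mul(-242, Mul(Mul(-1, -3), 5)), 81) = Add(Mul(-242, Mul(3, 5)), 81) = Add(Mul(-242, 15), 81) = Add(-3630, 81) = -3549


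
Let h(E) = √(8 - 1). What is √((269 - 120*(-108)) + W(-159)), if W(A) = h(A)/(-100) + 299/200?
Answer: √(5292198 - 4*√7)/20 ≈ 115.02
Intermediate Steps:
h(E) = √7
W(A) = 299/200 - √7/100 (W(A) = √7/(-100) + 299/200 = √7*(-1/100) + 299*(1/200) = -√7/100 + 299/200 = 299/200 - √7/100)
√((269 - 120*(-108)) + W(-159)) = √((269 - 120*(-108)) + (299/200 - √7/100)) = √((269 + 12960) + (299/200 - √7/100)) = √(13229 + (299/200 - √7/100)) = √(2646099/200 - √7/100)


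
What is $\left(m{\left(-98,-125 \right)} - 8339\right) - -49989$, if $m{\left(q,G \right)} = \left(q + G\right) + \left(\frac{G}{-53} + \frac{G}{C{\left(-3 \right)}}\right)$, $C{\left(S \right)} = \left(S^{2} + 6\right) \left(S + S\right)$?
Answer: $\frac{39524933}{954} \approx 41431.0$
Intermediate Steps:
$C{\left(S \right)} = 2 S \left(6 + S^{2}\right)$ ($C{\left(S \right)} = \left(6 + S^{2}\right) 2 S = 2 S \left(6 + S^{2}\right)$)
$m{\left(q,G \right)} = q + \frac{4627 G}{4770}$ ($m{\left(q,G \right)} = \left(q + G\right) + \left(\frac{G}{-53} + \frac{G}{2 \left(-3\right) \left(6 + \left(-3\right)^{2}\right)}\right) = \left(G + q\right) + \left(G \left(- \frac{1}{53}\right) + \frac{G}{2 \left(-3\right) \left(6 + 9\right)}\right) = \left(G + q\right) - \left(\frac{G}{53} - \frac{G}{2 \left(-3\right) 15}\right) = \left(G + q\right) - \left(\frac{G}{53} - \frac{G}{-90}\right) = \left(G + q\right) - \left(\frac{G}{53} - G \left(- \frac{1}{90}\right)\right) = \left(G + q\right) - \frac{143 G}{4770} = q + \frac{4627 G}{4770}$)
$\left(m{\left(-98,-125 \right)} - 8339\right) - -49989 = \left(\left(-98 + \frac{4627}{4770} \left(-125\right)\right) - 8339\right) - -49989 = \left(\left(-98 - \frac{115675}{954}\right) - 8339\right) + 49989 = \left(- \frac{209167}{954} - 8339\right) + 49989 = - \frac{8164573}{954} + 49989 = \frac{39524933}{954}$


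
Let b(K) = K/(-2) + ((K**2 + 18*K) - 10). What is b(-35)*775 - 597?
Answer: 932681/2 ≈ 4.6634e+5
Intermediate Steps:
b(K) = -10 + K**2 + 35*K/2 (b(K) = K*(-1/2) + (-10 + K**2 + 18*K) = -K/2 + (-10 + K**2 + 18*K) = -10 + K**2 + 35*K/2)
b(-35)*775 - 597 = (-10 + (-35)**2 + (35/2)*(-35))*775 - 597 = (-10 + 1225 - 1225/2)*775 - 597 = (1205/2)*775 - 597 = 933875/2 - 597 = 932681/2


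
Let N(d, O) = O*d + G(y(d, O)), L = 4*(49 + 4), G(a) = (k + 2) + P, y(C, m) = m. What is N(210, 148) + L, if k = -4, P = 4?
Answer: 31294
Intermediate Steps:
G(a) = 2 (G(a) = (-4 + 2) + 4 = -2 + 4 = 2)
L = 212 (L = 4*53 = 212)
N(d, O) = 2 + O*d (N(d, O) = O*d + 2 = 2 + O*d)
N(210, 148) + L = (2 + 148*210) + 212 = (2 + 31080) + 212 = 31082 + 212 = 31294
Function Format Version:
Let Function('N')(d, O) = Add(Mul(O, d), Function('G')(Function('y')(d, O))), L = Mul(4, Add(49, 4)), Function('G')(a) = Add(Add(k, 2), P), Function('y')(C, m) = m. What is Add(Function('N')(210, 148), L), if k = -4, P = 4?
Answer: 31294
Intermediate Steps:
Function('G')(a) = 2 (Function('G')(a) = Add(Add(-4, 2), 4) = Add(-2, 4) = 2)
L = 212 (L = Mul(4, 53) = 212)
Function('N')(d, O) = Add(2, Mul(O, d)) (Function('N')(d, O) = Add(Mul(O, d), 2) = Add(2, Mul(O, d)))
Add(Function('N')(210, 148), L) = Add(Add(2, Mul(148, 210)), 212) = Add(Add(2, 31080), 212) = Add(31082, 212) = 31294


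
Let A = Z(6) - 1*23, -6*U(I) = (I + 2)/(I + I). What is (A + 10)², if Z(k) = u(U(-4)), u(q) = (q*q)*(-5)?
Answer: 56145049/331776 ≈ 169.23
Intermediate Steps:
U(I) = -(2 + I)/(12*I) (U(I) = -(I + 2)/(6*(I + I)) = -(2 + I)/(6*(2*I)) = -(2 + I)*1/(2*I)/6 = -(2 + I)/(12*I))
u(q) = -5*q² (u(q) = q²*(-5) = -5*q²)
Z(k) = -5/576 (Z(k) = -5*(-2 - 1*(-4))²/2304 = -5*(-2 + 4)²/2304 = -5*((1/12)*(-¼)*2)² = -5*(-1/24)² = -5*1/576 = -5/576)
A = -13253/576 (A = -5/576 - 1*23 = -5/576 - 23 = -13253/576 ≈ -23.009)
(A + 10)² = (-13253/576 + 10)² = (-7493/576)² = 56145049/331776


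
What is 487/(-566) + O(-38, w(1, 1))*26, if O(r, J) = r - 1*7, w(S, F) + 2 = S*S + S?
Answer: -662707/566 ≈ -1170.9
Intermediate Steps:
w(S, F) = -2 + S + S² (w(S, F) = -2 + (S*S + S) = -2 + (S² + S) = -2 + (S + S²) = -2 + S + S²)
O(r, J) = -7 + r (O(r, J) = r - 7 = -7 + r)
487/(-566) + O(-38, w(1, 1))*26 = 487/(-566) + (-7 - 38)*26 = 487*(-1/566) - 45*26 = -487/566 - 1170 = -662707/566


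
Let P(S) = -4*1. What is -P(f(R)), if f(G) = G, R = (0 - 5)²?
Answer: 4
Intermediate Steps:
R = 25 (R = (-5)² = 25)
P(S) = -4
-P(f(R)) = -1*(-4) = 4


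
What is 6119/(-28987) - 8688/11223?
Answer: -106837531/108440367 ≈ -0.98522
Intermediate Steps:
6119/(-28987) - 8688/11223 = 6119*(-1/28987) - 8688*1/11223 = -6119/28987 - 2896/3741 = -106837531/108440367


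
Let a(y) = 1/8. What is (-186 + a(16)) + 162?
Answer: -191/8 ≈ -23.875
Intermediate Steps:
a(y) = ⅛ (a(y) = 1*(⅛) = ⅛)
(-186 + a(16)) + 162 = (-186 + ⅛) + 162 = -1487/8 + 162 = -191/8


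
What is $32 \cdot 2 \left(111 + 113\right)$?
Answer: $14336$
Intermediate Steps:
$32 \cdot 2 \left(111 + 113\right) = 64 \cdot 224 = 14336$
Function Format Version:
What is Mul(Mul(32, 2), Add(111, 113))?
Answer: 14336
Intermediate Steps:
Mul(Mul(32, 2), Add(111, 113)) = Mul(64, 224) = 14336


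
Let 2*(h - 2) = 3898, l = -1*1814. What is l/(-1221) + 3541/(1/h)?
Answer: 8435269325/1221 ≈ 6.9085e+6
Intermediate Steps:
l = -1814
h = 1951 (h = 2 + (½)*3898 = 2 + 1949 = 1951)
l/(-1221) + 3541/(1/h) = -1814/(-1221) + 3541/(1/1951) = -1814*(-1/1221) + 3541/(1/1951) = 1814/1221 + 3541*1951 = 1814/1221 + 6908491 = 8435269325/1221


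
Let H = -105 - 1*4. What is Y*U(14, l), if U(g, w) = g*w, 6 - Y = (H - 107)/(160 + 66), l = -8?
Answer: -88032/113 ≈ -779.04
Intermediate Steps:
H = -109 (H = -105 - 4 = -109)
Y = 786/113 (Y = 6 - (-109 - 107)/(160 + 66) = 6 - (-216)/226 = 6 - 1*(-108/113) = 6 + 108/113 = 786/113 ≈ 6.9557)
Y*U(14, l) = 786*(14*(-8))/113 = (786/113)*(-112) = -88032/113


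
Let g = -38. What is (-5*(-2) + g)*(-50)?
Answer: 1400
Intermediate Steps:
(-5*(-2) + g)*(-50) = (-5*(-2) - 38)*(-50) = (10 - 38)*(-50) = -28*(-50) = 1400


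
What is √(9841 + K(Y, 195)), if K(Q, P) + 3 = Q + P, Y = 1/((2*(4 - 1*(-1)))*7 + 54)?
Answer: √38566883/62 ≈ 100.16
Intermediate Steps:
Y = 1/124 (Y = 1/((2*(4 + 1))*7 + 54) = 1/((2*5)*7 + 54) = 1/(10*7 + 54) = 1/(70 + 54) = 1/124 ≈ 0.0080645)
K(Q, P) = -3 + P + Q (K(Q, P) = -3 + (Q + P) = -3 + (P + Q) = -3 + P + Q)
√(9841 + K(Y, 195)) = √(9841 + (-3 + 195 + 1/124)) = √(9841 + 23809/124) = √(1244093/124) = √38566883/62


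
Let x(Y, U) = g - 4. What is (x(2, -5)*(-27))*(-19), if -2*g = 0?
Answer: -2052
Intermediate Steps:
g = 0 (g = -½*0 = 0)
x(Y, U) = -4 (x(Y, U) = 0 - 4 = -4)
(x(2, -5)*(-27))*(-19) = -4*(-27)*(-19) = 108*(-19) = -2052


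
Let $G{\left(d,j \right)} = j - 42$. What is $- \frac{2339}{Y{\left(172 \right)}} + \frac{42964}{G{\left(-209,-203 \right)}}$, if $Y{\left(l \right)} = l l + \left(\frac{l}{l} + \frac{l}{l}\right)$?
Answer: $- \frac{1271705959}{7248570} \approx -175.44$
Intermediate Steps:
$G{\left(d,j \right)} = -42 + j$
$Y{\left(l \right)} = 2 + l^{2}$ ($Y{\left(l \right)} = l^{2} + \left(1 + 1\right) = l^{2} + 2 = 2 + l^{2}$)
$- \frac{2339}{Y{\left(172 \right)}} + \frac{42964}{G{\left(-209,-203 \right)}} = - \frac{2339}{2 + 172^{2}} + \frac{42964}{-42 - 203} = - \frac{2339}{2 + 29584} + \frac{42964}{-245} = - \frac{2339}{29586} + 42964 \left(- \frac{1}{245}\right) = \left(-2339\right) \frac{1}{29586} - \frac{42964}{245} = - \frac{2339}{29586} - \frac{42964}{245} = - \frac{1271705959}{7248570}$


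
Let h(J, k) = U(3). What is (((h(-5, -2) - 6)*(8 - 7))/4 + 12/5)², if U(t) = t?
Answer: 1089/400 ≈ 2.7225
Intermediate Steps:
h(J, k) = 3
(((h(-5, -2) - 6)*(8 - 7))/4 + 12/5)² = (((3 - 6)*(8 - 7))/4 + 12/5)² = (-3*1*(¼) + 12*(⅕))² = (-3*¼ + 12/5)² = (-¾ + 12/5)² = (33/20)² = 1089/400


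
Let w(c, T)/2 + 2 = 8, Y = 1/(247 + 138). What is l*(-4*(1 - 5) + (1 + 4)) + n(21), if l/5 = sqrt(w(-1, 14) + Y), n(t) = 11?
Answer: 11 + 3*sqrt(1779085)/11 ≈ 374.77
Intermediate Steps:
Y = 1/385 ≈ 0.0025974
w(c, T) = 12 (w(c, T) = -4 + 2*8 = -4 + 16 = 12)
l = sqrt(1779085)/77 (l = 5*sqrt(12 + 1/385) = 5*sqrt(4621/385) = 5*(sqrt(1779085)/385) = sqrt(1779085)/77 ≈ 17.322)
l*(-4*(1 - 5) + (1 + 4)) + n(21) = (sqrt(1779085)/77)*(-4*(1 - 5) + (1 + 4)) + 11 = (sqrt(1779085)/77)*(-4*(-4) + 5) + 11 = (sqrt(1779085)/77)*(16 + 5) + 11 = (sqrt(1779085)/77)*21 + 11 = 3*sqrt(1779085)/11 + 11 = 11 + 3*sqrt(1779085)/11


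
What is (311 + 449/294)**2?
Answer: 8442485689/86436 ≈ 97673.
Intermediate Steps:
(311 + 449/294)**2 = (91883/294)**2 = 8442485689/86436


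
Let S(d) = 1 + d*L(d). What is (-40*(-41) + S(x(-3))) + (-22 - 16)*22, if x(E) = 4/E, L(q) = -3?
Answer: 809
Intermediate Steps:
S(d) = 1 - 3*d (S(d) = 1 + d*(-3) = 1 - 3*d)
(-40*(-41) + S(x(-3))) + (-22 - 16)*22 = (-40*(-41) + (1 - 12/(-3))) + (-22 - 16)*22 = (1640 + (1 - 12*(-1)/3)) - 38*22 = (1640 + (1 - 3*(-4/3))) - 836 = (1640 + (1 + 4)) - 836 = (1640 + 5) - 836 = 1645 - 836 = 809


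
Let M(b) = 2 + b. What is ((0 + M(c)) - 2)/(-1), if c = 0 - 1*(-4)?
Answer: -4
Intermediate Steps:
c = 4 (c = 0 + 4 = 4)
((0 + M(c)) - 2)/(-1) = ((0 + (2 + 4)) - 2)/(-1) = ((0 + 6) - 2)*(-1) = (6 - 2)*(-1) = 4*(-1) = -4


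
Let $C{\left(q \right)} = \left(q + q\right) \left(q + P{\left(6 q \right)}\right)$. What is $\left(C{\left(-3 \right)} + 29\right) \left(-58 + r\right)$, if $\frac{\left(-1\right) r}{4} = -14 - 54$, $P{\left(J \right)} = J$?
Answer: $33170$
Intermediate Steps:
$r = 272$ ($r = - 4 \left(-14 - 54\right) = \left(-4\right) \left(-68\right) = 272$)
$C{\left(q \right)} = 14 q^{2}$ ($C{\left(q \right)} = \left(q + q\right) \left(q + 6 q\right) = 2 q 7 q = 14 q^{2}$)
$\left(C{\left(-3 \right)} + 29\right) \left(-58 + r\right) = \left(14 \left(-3\right)^{2} + 29\right) \left(-58 + 272\right) = \left(14 \cdot 9 + 29\right) 214 = \left(126 + 29\right) 214 = 155 \cdot 214 = 33170$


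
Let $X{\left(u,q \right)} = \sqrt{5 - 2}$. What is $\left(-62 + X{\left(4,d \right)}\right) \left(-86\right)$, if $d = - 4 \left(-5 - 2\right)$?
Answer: $5332 - 86 \sqrt{3} \approx 5183.0$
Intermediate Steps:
$d = 28$ ($d = \left(-4\right) \left(-7\right) = 28$)
$X{\left(u,q \right)} = \sqrt{3}$
$\left(-62 + X{\left(4,d \right)}\right) \left(-86\right) = \left(-62 + \sqrt{3}\right) \left(-86\right) = 5332 - 86 \sqrt{3}$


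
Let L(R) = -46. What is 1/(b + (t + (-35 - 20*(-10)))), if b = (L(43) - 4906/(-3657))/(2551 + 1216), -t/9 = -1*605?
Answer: 13775919/77282742274 ≈ 0.00017825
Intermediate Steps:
t = 5445 (t = -(-9)*605 = -9*(-605) = 5445)
b = -163316/13775919 (b = (-46 - 4906/(-3657))/(2551 + 1216) = (-46 - 4906*(-1/3657))/3767 = (-46 + 4906/3657)*(1/3767) = -163316/3657*1/3767 = -163316/13775919 ≈ -0.011855)
1/(b + (t + (-35 - 20*(-10)))) = 1/(-163316/13775919 + (5445 + (-35 - 20*(-10)))) = 1/(-163316/13775919 + (5445 + (-35 + 200))) = 1/(-163316/13775919 + (5445 + 165)) = 1/(-163316/13775919 + 5610) = 1/(77282742274/13775919) = 13775919/77282742274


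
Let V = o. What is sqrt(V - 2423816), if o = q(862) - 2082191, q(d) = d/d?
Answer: I*sqrt(4506006) ≈ 2122.7*I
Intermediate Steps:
q(d) = 1
o = -2082190 (o = 1 - 2082191 = -2082190)
V = -2082190
sqrt(V - 2423816) = sqrt(-2082190 - 2423816) = sqrt(-4506006) = I*sqrt(4506006)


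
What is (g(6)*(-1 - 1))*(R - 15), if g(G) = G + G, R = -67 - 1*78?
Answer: 3840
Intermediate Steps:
R = -145 (R = -67 - 78 = -145)
g(G) = 2*G
(g(6)*(-1 - 1))*(R - 15) = ((2*6)*(-1 - 1))*(-145 - 15) = (12*(-2))*(-160) = -24*(-160) = 3840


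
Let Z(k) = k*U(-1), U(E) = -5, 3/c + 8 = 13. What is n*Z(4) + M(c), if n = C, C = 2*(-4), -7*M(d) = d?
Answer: 5597/35 ≈ 159.91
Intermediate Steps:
c = ⅗ (c = 3/(-8 + 13) = 3/5 = 3*(⅕) = ⅗ ≈ 0.60000)
M(d) = -d/7
Z(k) = -5*k (Z(k) = k*(-5) = -5*k)
C = -8
n = -8
n*Z(4) + M(c) = -(-40)*4 - ⅐*⅗ = -8*(-20) - 3/35 = 160 - 3/35 = 5597/35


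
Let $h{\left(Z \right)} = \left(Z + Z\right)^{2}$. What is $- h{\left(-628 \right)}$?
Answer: $-1577536$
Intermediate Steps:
$h{\left(Z \right)} = 4 Z^{2}$ ($h{\left(Z \right)} = \left(2 Z\right)^{2} = 4 Z^{2}$)
$- h{\left(-628 \right)} = - 4 \left(-628\right)^{2} = - 4 \cdot 394384 = \left(-1\right) 1577536 = -1577536$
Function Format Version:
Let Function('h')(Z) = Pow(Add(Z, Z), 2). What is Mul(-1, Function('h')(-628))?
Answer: -1577536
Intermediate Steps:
Function('h')(Z) = Mul(4, Pow(Z, 2)) (Function('h')(Z) = Pow(Mul(2, Z), 2) = Mul(4, Pow(Z, 2)))
Mul(-1, Function('h')(-628)) = Mul(-1, Mul(4, Pow(-628, 2))) = Mul(-1, Mul(4, 394384)) = Mul(-1, 1577536) = -1577536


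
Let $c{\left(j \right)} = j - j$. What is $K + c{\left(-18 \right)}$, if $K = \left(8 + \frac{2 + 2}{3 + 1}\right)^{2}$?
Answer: $81$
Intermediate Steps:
$c{\left(j \right)} = 0$
$K = 81$ ($K = \left(8 + \frac{4}{4}\right)^{2} = \left(8 + 4 \cdot \frac{1}{4}\right)^{2} = \left(8 + 1\right)^{2} = 9^{2} = 81$)
$K + c{\left(-18 \right)} = 81 + 0 = 81$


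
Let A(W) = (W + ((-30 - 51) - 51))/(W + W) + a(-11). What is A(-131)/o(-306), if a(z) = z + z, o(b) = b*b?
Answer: -5501/24532632 ≈ -0.00022423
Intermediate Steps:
o(b) = b²
a(z) = 2*z
A(W) = -22 + (-132 + W)/(2*W) (A(W) = (W + ((-30 - 51) - 51))/(W + W) + 2*(-11) = (W + (-81 - 51))/((2*W)) - 22 = (W - 132)*(1/(2*W)) - 22 = (-132 + W)*(1/(2*W)) - 22 = (-132 + W)/(2*W) - 22 = -22 + (-132 + W)/(2*W))
A(-131)/o(-306) = (-43/2 - 66/(-131))/((-306)²) = (-43/2 - 66*(-1/131))/93636 = (-43/2 + 66/131)*(1/93636) = -5501/262*1/93636 = -5501/24532632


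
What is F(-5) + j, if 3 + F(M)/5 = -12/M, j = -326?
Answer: -329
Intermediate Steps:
F(M) = -15 - 60/M (F(M) = -15 + 5*(-12/M) = -15 - 60/M)
F(-5) + j = (-15 - 60/(-5)) - 326 = (-15 - 60*(-1/5)) - 326 = (-15 + 12) - 326 = -3 - 326 = -329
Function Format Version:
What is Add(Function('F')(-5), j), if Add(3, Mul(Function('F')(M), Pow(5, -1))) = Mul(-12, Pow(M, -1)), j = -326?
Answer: -329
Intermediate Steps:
Function('F')(M) = Add(-15, Mul(-60, Pow(M, -1))) (Function('F')(M) = Add(-15, Mul(5, Mul(-12, Pow(M, -1)))) = Add(-15, Mul(-60, Pow(M, -1))))
Add(Function('F')(-5), j) = Add(Add(-15, Mul(-60, Pow(-5, -1))), -326) = Add(Add(-15, Mul(-60, Rational(-1, 5))), -326) = Add(Add(-15, 12), -326) = Add(-3, -326) = -329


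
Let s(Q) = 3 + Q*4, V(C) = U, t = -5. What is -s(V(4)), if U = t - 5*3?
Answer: 77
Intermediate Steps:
U = -20 (U = -5 - 5*3 = -5 - 15 = -20)
V(C) = -20
s(Q) = 3 + 4*Q
-s(V(4)) = -(3 + 4*(-20)) = -(3 - 80) = -1*(-77) = 77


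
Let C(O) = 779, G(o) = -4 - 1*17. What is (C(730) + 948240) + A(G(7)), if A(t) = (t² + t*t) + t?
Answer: 949880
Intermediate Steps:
G(o) = -21 (G(o) = -4 - 17 = -21)
A(t) = t + 2*t² (A(t) = (t² + t²) + t = 2*t² + t = t + 2*t²)
(C(730) + 948240) + A(G(7)) = (779 + 948240) - 21*(1 + 2*(-21)) = 949019 - 21*(1 - 42) = 949019 - 21*(-41) = 949019 + 861 = 949880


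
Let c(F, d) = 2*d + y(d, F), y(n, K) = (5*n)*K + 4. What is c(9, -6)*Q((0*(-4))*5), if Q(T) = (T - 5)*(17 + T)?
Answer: 23630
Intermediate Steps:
y(n, K) = 4 + 5*K*n (y(n, K) = 5*K*n + 4 = 4 + 5*K*n)
Q(T) = (-5 + T)*(17 + T)
c(F, d) = 4 + 2*d + 5*F*d (c(F, d) = 2*d + (4 + 5*F*d) = 4 + 2*d + 5*F*d)
c(9, -6)*Q((0*(-4))*5) = (4 + 2*(-6) + 5*9*(-6))*(-85 + ((0*(-4))*5)**2 + 12*((0*(-4))*5)) = (4 - 12 - 270)*(-85 + (0*5)**2 + 12*(0*5)) = -278*(-85 + 0**2 + 12*0) = -278*(-85 + 0 + 0) = -278*(-85) = 23630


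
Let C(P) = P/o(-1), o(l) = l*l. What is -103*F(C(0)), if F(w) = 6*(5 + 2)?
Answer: -4326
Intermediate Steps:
o(l) = l²
C(P) = P (C(P) = P/((-1)²) = P/1 = P*1 = P)
F(w) = 42 (F(w) = 6*7 = 42)
-103*F(C(0)) = -103*42 = -4326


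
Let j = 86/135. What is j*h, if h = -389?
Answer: -33454/135 ≈ -247.81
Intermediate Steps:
j = 86/135 (j = 86*(1/135) = 86/135 ≈ 0.63704)
j*h = (86/135)*(-389) = -33454/135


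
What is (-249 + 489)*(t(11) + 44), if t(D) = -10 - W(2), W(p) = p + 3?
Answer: 6960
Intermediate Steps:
W(p) = 3 + p
t(D) = -15 (t(D) = -10 - (3 + 2) = -10 - 1*5 = -10 - 5 = -15)
(-249 + 489)*(t(11) + 44) = (-249 + 489)*(-15 + 44) = 240*29 = 6960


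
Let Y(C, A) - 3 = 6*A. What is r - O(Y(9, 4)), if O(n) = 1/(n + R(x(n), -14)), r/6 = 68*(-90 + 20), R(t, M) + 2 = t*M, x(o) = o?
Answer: -10081679/353 ≈ -28560.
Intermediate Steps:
R(t, M) = -2 + M*t (R(t, M) = -2 + t*M = -2 + M*t)
r = -28560 (r = 6*(68*(-90 + 20)) = 6*(68*(-70)) = 6*(-4760) = -28560)
Y(C, A) = 3 + 6*A
O(n) = 1/(-2 - 13*n) (O(n) = 1/(n + (-2 - 14*n)) = 1/(-2 - 13*n))
r - O(Y(9, 4)) = -28560 - (-1)/(2 + 13*(3 + 6*4)) = -28560 - (-1)/(2 + 13*(3 + 24)) = -28560 - (-1)/(2 + 13*27) = -28560 - (-1)/(2 + 351) = -28560 - (-1)/353 = -28560 - 1*(-1/353) = -28560 + 1/353 = -10081679/353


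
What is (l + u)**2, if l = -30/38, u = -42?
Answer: 660969/361 ≈ 1830.9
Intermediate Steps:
l = -15/19 (l = -30*1/38 = -15/19 ≈ -0.78947)
(l + u)**2 = (-15/19 - 42)**2 = (-813/19)**2 = 660969/361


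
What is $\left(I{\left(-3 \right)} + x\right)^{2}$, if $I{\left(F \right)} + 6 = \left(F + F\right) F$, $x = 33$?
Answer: $2025$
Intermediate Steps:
$I{\left(F \right)} = -6 + 2 F^{2}$ ($I{\left(F \right)} = -6 + \left(F + F\right) F = -6 + 2 F F = -6 + 2 F^{2}$)
$\left(I{\left(-3 \right)} + x\right)^{2} = \left(\left(-6 + 2 \left(-3\right)^{2}\right) + 33\right)^{2} = \left(\left(-6 + 2 \cdot 9\right) + 33\right)^{2} = \left(\left(-6 + 18\right) + 33\right)^{2} = \left(12 + 33\right)^{2} = 45^{2} = 2025$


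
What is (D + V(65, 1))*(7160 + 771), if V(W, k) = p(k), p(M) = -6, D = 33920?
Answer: 268971934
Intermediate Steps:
V(W, k) = -6
(D + V(65, 1))*(7160 + 771) = (33920 - 6)*(7160 + 771) = 33914*7931 = 268971934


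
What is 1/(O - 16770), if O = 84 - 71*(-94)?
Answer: -1/10012 ≈ -9.9880e-5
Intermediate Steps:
O = 6758 (O = 84 + 6674 = 6758)
1/(O - 16770) = 1/(6758 - 16770) = 1/(-10012) = -1/10012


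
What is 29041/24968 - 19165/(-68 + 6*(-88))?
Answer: 123955039/3720232 ≈ 33.319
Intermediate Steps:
29041/24968 - 19165/(-68 + 6*(-88)) = 29041*(1/24968) - 19165/(-68 - 528) = 29041/24968 - 19165/(-596) = 29041/24968 - 19165*(-1/596) = 29041/24968 + 19165/596 = 123955039/3720232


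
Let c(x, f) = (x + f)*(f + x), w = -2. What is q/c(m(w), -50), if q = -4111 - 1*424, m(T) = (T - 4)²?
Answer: -4535/196 ≈ -23.138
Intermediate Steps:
m(T) = (-4 + T)²
q = -4535 (q = -4111 - 424 = -4535)
c(x, f) = (f + x)² (c(x, f) = (f + x)*(f + x) = (f + x)²)
q/c(m(w), -50) = -4535/(-50 + (-4 - 2)²)² = -4535/(-50 + (-6)²)² = -4535/(-50 + 36)² = -4535/((-14)²) = -4535/196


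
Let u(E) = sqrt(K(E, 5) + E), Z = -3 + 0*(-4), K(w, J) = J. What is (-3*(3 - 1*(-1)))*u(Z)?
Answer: -12*sqrt(2) ≈ -16.971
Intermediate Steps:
Z = -3 (Z = -3 + 0 = -3)
u(E) = sqrt(5 + E)
(-3*(3 - 1*(-1)))*u(Z) = (-3*(3 - 1*(-1)))*sqrt(5 - 3) = (-3*(3 + 1))*sqrt(2) = (-3*4)*sqrt(2) = -12*sqrt(2)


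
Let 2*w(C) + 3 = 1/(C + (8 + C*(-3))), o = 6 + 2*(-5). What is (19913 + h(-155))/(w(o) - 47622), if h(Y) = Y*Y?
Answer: -1406016/1523951 ≈ -0.92261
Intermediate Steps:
h(Y) = Y²
o = -4 (o = 6 - 10 = -4)
w(C) = -3/2 + 1/(2*(8 - 2*C)) (w(C) = -3/2 + 1/(2*(C + (8 + C*(-3)))) = -3/2 + 1/(2*(C + (8 - 3*C))) = -3/2 + 1/(2*(8 - 2*C)))
(19913 + h(-155))/(w(o) - 47622) = (19913 + (-155)²)/((23 - 6*(-4))/(4*(-4 - 4)) - 47622) = (19913 + 24025)/((¼)*(23 + 24)/(-8) - 47622) = 43938/((¼)*(-⅛)*47 - 47622) = 43938/(-47/32 - 47622) = 43938/(-1523951/32) = 43938*(-32/1523951) = -1406016/1523951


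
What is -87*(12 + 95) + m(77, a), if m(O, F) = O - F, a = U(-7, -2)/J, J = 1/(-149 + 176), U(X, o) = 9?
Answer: -9475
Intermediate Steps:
J = 1/27 ≈ 0.037037
a = 243 (a = 9/(1/27) = 9*27 = 243)
-87*(12 + 95) + m(77, a) = -87*(12 + 95) + (77 - 1*243) = -87*107 + (77 - 243) = -9309 - 166 = -9475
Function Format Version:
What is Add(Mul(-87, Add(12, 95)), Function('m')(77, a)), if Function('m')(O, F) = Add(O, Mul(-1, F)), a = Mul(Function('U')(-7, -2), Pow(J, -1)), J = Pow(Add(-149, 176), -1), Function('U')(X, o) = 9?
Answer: -9475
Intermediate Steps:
J = Rational(1, 27) (J = Pow(27, -1) = Rational(1, 27) ≈ 0.037037)
a = 243 (a = Mul(9, Pow(Rational(1, 27), -1)) = Mul(9, 27) = 243)
Add(Mul(-87, Add(12, 95)), Function('m')(77, a)) = Add(Mul(-87, Add(12, 95)), Add(77, Mul(-1, 243))) = Add(Mul(-87, 107), Add(77, -243)) = Add(-9309, -166) = -9475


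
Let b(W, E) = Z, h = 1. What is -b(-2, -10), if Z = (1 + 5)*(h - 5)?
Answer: 24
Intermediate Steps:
Z = -24 (Z = (1 + 5)*(1 - 5) = 6*(-4) = -24)
b(W, E) = -24
-b(-2, -10) = -1*(-24) = 24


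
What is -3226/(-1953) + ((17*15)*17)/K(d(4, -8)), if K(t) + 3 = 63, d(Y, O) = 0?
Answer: 577321/7812 ≈ 73.902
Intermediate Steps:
K(t) = 60 (K(t) = -3 + 63 = 60)
-3226/(-1953) + ((17*15)*17)/K(d(4, -8)) = -3226/(-1953) + ((17*15)*17)/60 = -3226*(-1/1953) + (255*17)*(1/60) = 3226/1953 + 4335*(1/60) = 3226/1953 + 289/4 = 577321/7812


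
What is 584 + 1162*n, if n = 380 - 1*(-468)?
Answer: 985960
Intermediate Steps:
n = 848 (n = 380 + 468 = 848)
584 + 1162*n = 584 + 1162*848 = 584 + 985376 = 985960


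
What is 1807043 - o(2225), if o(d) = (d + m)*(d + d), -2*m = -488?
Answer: -9180007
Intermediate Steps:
m = 244 (m = -1/2*(-488) = 244)
o(d) = 2*d*(244 + d) (o(d) = (d + 244)*(d + d) = (244 + d)*(2*d) = 2*d*(244 + d))
1807043 - o(2225) = 1807043 - 2*2225*(244 + 2225) = 1807043 - 2*2225*2469 = 1807043 - 1*10987050 = 1807043 - 10987050 = -9180007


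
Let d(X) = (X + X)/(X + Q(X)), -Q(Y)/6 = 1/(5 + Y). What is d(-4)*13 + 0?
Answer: 52/5 ≈ 10.400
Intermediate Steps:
Q(Y) = -6/(5 + Y)
d(X) = 2*X/(X - 6/(5 + X)) (d(X) = (X + X)/(X - 6/(5 + X)) = (2*X)/(X - 6/(5 + X)) = 2*X/(X - 6/(5 + X)))
d(-4)*13 + 0 = (2*(-4)*(5 - 4)/(-6 - 4*(5 - 4)))*13 + 0 = (2*(-4)*1/(-6 - 4*1))*13 + 0 = (2*(-4)*1/(-6 - 4))*13 + 0 = (2*(-4)*1/(-10))*13 + 0 = (2*(-4)*(-1/10)*1)*13 + 0 = (4/5)*13 + 0 = 52/5 + 0 = 52/5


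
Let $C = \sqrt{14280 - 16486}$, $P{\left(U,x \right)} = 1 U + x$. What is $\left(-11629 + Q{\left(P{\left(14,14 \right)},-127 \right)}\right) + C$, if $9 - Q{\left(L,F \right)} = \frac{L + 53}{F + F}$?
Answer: $- \frac{2951399}{254} + i \sqrt{2206} \approx -11620.0 + 46.968 i$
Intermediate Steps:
$P{\left(U,x \right)} = U + x$
$C = i \sqrt{2206}$ ($C = \sqrt{-2206} = i \sqrt{2206} \approx 46.968 i$)
$Q{\left(L,F \right)} = 9 - \frac{53 + L}{2 F}$ ($Q{\left(L,F \right)} = 9 - \frac{L + 53}{F + F} = 9 - \frac{53 + L}{2 F}$)
$\left(-11629 + Q{\left(P{\left(14,14 \right)},-127 \right)}\right) + C = \left(-11629 + \frac{-53 - \left(14 + 14\right) + 18 \left(-127\right)}{2 \left(-127\right)}\right) + i \sqrt{2206} = \left(-11629 + \frac{1}{2} \left(- \frac{1}{127}\right) \left(-53 - 28 - 2286\right)\right) + i \sqrt{2206} = \left(-11629 + \frac{1}{2} \left(- \frac{1}{127}\right) \left(-2367\right)\right) + i \sqrt{2206} = \left(-11629 + \frac{2367}{254}\right) + i \sqrt{2206} = - \frac{2951399}{254} + i \sqrt{2206}$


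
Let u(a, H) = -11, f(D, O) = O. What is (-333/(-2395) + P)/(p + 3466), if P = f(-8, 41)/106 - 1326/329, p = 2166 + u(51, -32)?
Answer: -292712423/469484075830 ≈ -0.00062348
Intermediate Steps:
p = 2155 (p = 2166 - 11 = 2155)
P = -127067/34874 (P = 41/106 - 1326/329 = -127067/34874 ≈ -3.6436)
(-333/(-2395) + P)/(p + 3466) = (-333/(-2395) - 127067/34874)/(2155 + 3466) = (-333*(-1/2395) - 127067/34874)/5621 = (333/2395 - 127067/34874)*(1/5621) = -292712423/83523230*1/5621 = -292712423/469484075830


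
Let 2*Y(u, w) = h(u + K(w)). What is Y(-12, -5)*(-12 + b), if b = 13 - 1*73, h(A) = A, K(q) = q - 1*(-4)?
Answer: 468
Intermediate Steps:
K(q) = 4 + q (K(q) = q + 4 = 4 + q)
Y(u, w) = 2 + u/2 + w/2 (Y(u, w) = (u + (4 + w))/2 = (4 + u + w)/2 = 2 + u/2 + w/2)
b = -60 (b = 13 - 73 = -60)
Y(-12, -5)*(-12 + b) = (2 + (1/2)*(-12) + (1/2)*(-5))*(-12 - 60) = (2 - 6 - 5/2)*(-72) = -13/2*(-72) = 468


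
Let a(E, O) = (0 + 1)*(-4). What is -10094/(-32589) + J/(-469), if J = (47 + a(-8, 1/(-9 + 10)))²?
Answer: -55522975/15284241 ≈ -3.6327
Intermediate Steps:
a(E, O) = -4 (a(E, O) = 1*(-4) = -4)
J = 1849 (J = (47 - 4)² = 43² = 1849)
-10094/(-32589) + J/(-469) = -10094/(-32589) + 1849/(-469) = -10094*(-1/32589) + 1849*(-1/469) = 10094/32589 - 1849/469 = -55522975/15284241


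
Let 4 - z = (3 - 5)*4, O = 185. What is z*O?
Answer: 2220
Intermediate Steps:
z = 12 (z = 4 - (3 - 5)*4 = 4 - (-2)*4 = 4 - 1*(-8) = 4 + 8 = 12)
z*O = 12*185 = 2220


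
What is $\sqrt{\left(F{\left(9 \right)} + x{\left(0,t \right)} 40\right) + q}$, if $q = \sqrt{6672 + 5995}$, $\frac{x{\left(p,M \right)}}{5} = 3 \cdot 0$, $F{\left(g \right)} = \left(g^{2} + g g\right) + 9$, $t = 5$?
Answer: $\sqrt{171 + \sqrt{12667}} \approx 16.839$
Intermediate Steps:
$F{\left(g \right)} = 9 + 2 g^{2}$ ($F{\left(g \right)} = \left(g^{2} + g^{2}\right) + 9 = 2 g^{2} + 9 = 9 + 2 g^{2}$)
$x{\left(p,M \right)} = 0$ ($x{\left(p,M \right)} = 5 \cdot 3 \cdot 0 = 5 \cdot 0 = 0$)
$q = \sqrt{12667} \approx 112.55$
$\sqrt{\left(F{\left(9 \right)} + x{\left(0,t \right)} 40\right) + q} = \sqrt{\left(\left(9 + 2 \cdot 9^{2}\right) + 0 \cdot 40\right) + \sqrt{12667}} = \sqrt{\left(\left(9 + 2 \cdot 81\right) + 0\right) + \sqrt{12667}} = \sqrt{\left(\left(9 + 162\right) + 0\right) + \sqrt{12667}} = \sqrt{\left(171 + 0\right) + \sqrt{12667}} = \sqrt{171 + \sqrt{12667}}$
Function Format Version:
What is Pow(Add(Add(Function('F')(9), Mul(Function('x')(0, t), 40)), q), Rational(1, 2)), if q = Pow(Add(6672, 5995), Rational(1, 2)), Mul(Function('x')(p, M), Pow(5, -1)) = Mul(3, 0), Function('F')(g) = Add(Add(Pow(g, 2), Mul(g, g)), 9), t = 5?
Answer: Pow(Add(171, Pow(12667, Rational(1, 2))), Rational(1, 2)) ≈ 16.839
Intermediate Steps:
Function('F')(g) = Add(9, Mul(2, Pow(g, 2))) (Function('F')(g) = Add(Add(Pow(g, 2), Pow(g, 2)), 9) = Add(Mul(2, Pow(g, 2)), 9) = Add(9, Mul(2, Pow(g, 2))))
Function('x')(p, M) = 0 (Function('x')(p, M) = Mul(5, Mul(3, 0)) = Mul(5, 0) = 0)
q = Pow(12667, Rational(1, 2)) ≈ 112.55
Pow(Add(Add(Function('F')(9), Mul(Function('x')(0, t), 40)), q), Rational(1, 2)) = Pow(Add(Add(Add(9, Mul(2, Pow(9, 2))), Mul(0, 40)), Pow(12667, Rational(1, 2))), Rational(1, 2)) = Pow(Add(Add(Add(9, Mul(2, 81)), 0), Pow(12667, Rational(1, 2))), Rational(1, 2)) = Pow(Add(Add(Add(9, 162), 0), Pow(12667, Rational(1, 2))), Rational(1, 2)) = Pow(Add(Add(171, 0), Pow(12667, Rational(1, 2))), Rational(1, 2)) = Pow(Add(171, Pow(12667, Rational(1, 2))), Rational(1, 2))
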